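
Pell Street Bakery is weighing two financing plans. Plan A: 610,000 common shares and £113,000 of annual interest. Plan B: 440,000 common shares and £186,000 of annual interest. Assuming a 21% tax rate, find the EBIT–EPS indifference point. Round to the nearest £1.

£374,941

Set EPS_A = EPS_B: (EBIT − £113,000)(1 − 0.21) ÷ 610,000 = (EBIT − £186,000)(1 − 0.21) ÷ 440,000.
Cancelling (1 − t) and cross-multiplying: 440,000·(EBIT − 113,000) = 610,000·(EBIT − 186,000).
Solving, EBIT = (186,000·610,000 − 113,000·440,000) / (610,000 − 440,000) = 63,740,000,000 / 170,000 = 374,941.18.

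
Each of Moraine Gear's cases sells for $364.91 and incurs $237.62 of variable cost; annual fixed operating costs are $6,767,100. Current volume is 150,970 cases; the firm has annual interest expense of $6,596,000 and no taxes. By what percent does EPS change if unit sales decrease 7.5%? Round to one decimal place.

-24.6%

Total contribution margin = 150,970 × $127.29 = $19,216,971.30.
EBIT = $19,216,971.30 − $6,767,100 = $12,449,871.30.
After interest of $6,596,000.00, pre-tax earnings = $5,853,871.30.
Degree of combined leverage = contribution ÷ (EBIT − I) = $19,216,971.30 ÷ $5,853,871.30 = 3.2828.
EPS therefore changes by 3.2828 × (-7.5%) = -24.6%.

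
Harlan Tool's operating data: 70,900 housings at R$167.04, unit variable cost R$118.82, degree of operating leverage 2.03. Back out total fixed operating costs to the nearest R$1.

R$1,734,661

Total contribution margin = 70,900 × R$48.22 = R$3,418,798.00.
Since DOL = CM ÷ EBIT, EBIT = R$3,418,798.00 ÷ 2.03 = R$1,684,136.95.
Fixed costs = CM − EBIT = R$3,418,798.00 − R$1,684,136.95 = R$1,734,661.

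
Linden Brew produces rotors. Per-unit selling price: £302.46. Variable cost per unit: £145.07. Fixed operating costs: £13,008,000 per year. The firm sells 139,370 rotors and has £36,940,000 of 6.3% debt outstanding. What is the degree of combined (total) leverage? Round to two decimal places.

At 139,370 units, contribution = 139,370 × £157.39 = £21,935,444.30.
EBIT = £21,935,444.30 − £13,008,000 = £8,927,444.30. Interest = £2,327,220.00, so EBIT − I = £6,600,224.30.
Degree of total leverage = total CM / (EBIT − interest) = £21,935,444.30 / £6,600,224.30 = 3.3234.

3.32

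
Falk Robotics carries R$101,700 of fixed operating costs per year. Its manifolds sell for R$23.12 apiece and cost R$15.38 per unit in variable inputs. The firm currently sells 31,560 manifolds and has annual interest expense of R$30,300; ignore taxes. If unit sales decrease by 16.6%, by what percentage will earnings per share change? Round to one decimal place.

At 31,560 units, contribution = 31,560 × R$7.74 = R$244,274.40.
Subtracting fixed costs: EBIT = R$244,274.40 − R$101,700 = R$142,574.40.
After interest of R$30,300.00, pre-tax earnings = R$112,274.40.
DCL = total CM / (EBIT − I) = R$244,274.40 / R$112,274.40 = 2.1757.
%ΔEPS = DCL × %ΔSales = 2.1757 × -16.6% = -36.1%.

-36.1%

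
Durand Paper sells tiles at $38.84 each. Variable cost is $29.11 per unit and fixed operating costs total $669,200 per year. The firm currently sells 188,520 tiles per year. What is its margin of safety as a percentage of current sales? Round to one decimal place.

63.5%

Contribution margin per unit = $38.84 − $29.11 = $9.73. Break-even units = $669,200 ÷ $9.73 = 68,776.98; break-even revenue = 68,776.98 × $38.84 = $2,671,297.84.
Current sales = 188,520 × $38.84 = $7,322,116.80.
Margin of safety = ($7,322,116.80 − $2,671,297.84) ÷ $7,322,116.80 = 63.5%.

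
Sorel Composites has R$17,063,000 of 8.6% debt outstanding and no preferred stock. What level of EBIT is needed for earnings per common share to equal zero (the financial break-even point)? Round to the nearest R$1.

Annual interest = 8.6% × R$17,063,000 = R$1,467,418.00.
Without preferred stock the financial break-even is simply EBIT = interest = R$1,467,418.00.

R$1,467,418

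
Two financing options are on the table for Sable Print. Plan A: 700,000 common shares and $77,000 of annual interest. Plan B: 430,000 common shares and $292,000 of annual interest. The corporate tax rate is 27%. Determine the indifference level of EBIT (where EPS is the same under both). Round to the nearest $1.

Set EPS_A = EPS_B: (EBIT − $77,000)(1 − 0.27) ÷ 700,000 = (EBIT − $292,000)(1 − 0.27) ÷ 430,000.
The (1 − t) factor cancels: (EBIT − 77,000) × 430,000 = (EBIT − 292,000) × 700,000.
EBIT × (700,000 − 430,000) = 292,000 × 700,000 − 77,000 × 430,000 = 171,290,000,000, so EBIT = 171,290,000,000 ÷ 270,000 = 634,407.41.

$634,407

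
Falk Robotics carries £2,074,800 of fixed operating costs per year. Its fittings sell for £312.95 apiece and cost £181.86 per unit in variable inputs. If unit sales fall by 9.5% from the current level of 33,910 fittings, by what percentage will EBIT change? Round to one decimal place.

-17.8%

Total contribution margin = 33,910 × £131.09 = £4,445,261.90.
EBIT = £4,445,261.90 − £2,074,800 = £2,370,461.90.
So DOL = total CM / EBIT = £4,445,261.90 / £2,370,461.90 = 1.8753.
So EBIT moves 1.8753 × (-9.5%) = -17.8%.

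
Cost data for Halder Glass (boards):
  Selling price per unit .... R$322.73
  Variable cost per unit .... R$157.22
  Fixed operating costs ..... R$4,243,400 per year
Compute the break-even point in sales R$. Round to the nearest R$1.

CM per unit = R$322.73 − R$157.22 = R$165.51; CM ratio = R$165.51 / R$322.73 = 0.5128.
Break-even revenue = fixed costs × price ÷ CM = R$4,243,400 × R$322.73 ÷ R$165.51 = R$8,274,258.

R$8,274,258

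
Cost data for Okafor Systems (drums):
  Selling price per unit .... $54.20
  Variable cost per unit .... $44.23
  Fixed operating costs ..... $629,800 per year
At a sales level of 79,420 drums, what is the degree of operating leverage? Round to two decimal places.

At 79,420 units, contribution = 79,420 × $9.97 = $791,817.40.
Subtracting fixed costs: EBIT = $791,817.40 − $629,800 = $162,017.40.
Degree of operating leverage = $791,817.40 / $162,017.40 = 4.8872.

4.89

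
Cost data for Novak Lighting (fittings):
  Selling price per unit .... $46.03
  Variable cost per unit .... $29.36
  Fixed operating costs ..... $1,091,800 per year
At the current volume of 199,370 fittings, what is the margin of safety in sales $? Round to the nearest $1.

$6,162,271

Each unit contributes $46.03 − $29.36 = $16.67. Break-even units = $1,091,800 ÷ $16.67 = 65,494.90; break-even revenue = 65,494.90 × $46.03 = $3,014,730.29.
Actual sales revenue = 199,370 × $46.03 = $9,177,001.10.
Margin of safety = $9,177,001.10 − $3,014,730.29 = $6,162,271.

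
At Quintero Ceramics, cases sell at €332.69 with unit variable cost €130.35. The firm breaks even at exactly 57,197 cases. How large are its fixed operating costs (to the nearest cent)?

€11,573,240.98

Contribution margin per unit = €332.69 − €130.35 = €202.34.
Fixed costs = break-even units × CM = 57,197 × €202.34 = €11,573,240.98.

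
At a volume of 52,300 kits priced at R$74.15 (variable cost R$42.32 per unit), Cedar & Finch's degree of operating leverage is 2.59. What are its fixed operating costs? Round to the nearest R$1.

Contribution at this volume is 52,300 × R$31.83 = R$1,664,709.00.
Since DOL = CM ÷ EBIT, EBIT = R$1,664,709.00 ÷ 2.59 = R$642,744.79.
And FC = contribution − EBIT = R$1,664,709.00 − R$642,744.79 = R$1,021,964.

R$1,021,964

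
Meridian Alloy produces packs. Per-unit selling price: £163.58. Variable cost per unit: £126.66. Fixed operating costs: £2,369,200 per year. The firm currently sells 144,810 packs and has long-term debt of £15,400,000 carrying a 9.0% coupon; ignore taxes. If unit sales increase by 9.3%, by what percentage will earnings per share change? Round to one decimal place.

Total contribution margin = 144,810 × £36.92 = £5,346,385.20.
Subtracting fixed costs: EBIT = £5,346,385.20 − £2,369,200 = £2,977,185.20.
Interest = £1,386,000.00, so EBIT − I = £1,591,185.20.
DCL = total CM / (EBIT − I) = £5,346,385.20 / £1,591,185.20 = 3.3600.
EPS therefore changes by 3.3600 × (+9.3%) = +31.2%.

+31.2%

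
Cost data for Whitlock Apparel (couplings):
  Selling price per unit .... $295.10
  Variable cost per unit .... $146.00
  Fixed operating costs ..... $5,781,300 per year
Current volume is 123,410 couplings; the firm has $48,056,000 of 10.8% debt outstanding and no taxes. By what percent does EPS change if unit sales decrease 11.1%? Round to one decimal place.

At 123,410 units, contribution = 123,410 × $149.10 = $18,400,431.00.
EBIT = $18,400,431.00 − $5,781,300 = $12,619,131.00.
After interest of $5,190,048.00, pre-tax earnings = $7,429,083.00.
Degree of combined leverage = contribution ÷ (EBIT − I) = $18,400,431.00 ÷ $7,429,083.00 = 2.4768.
%ΔEPS = DCL × %ΔSales = 2.4768 × -11.1% = -27.5%.

-27.5%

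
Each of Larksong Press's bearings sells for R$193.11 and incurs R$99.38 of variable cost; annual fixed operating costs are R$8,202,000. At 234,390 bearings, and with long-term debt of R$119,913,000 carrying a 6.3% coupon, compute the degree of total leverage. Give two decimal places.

Total contribution margin = 234,390 × R$93.73 = R$21,969,374.70.
Operating income = contribution − fixed costs = R$21,969,374.70 − R$8,202,000 = R$13,767,374.70. Interest = R$7,554,519.00, so EBIT − I = R$6,212,855.70.
Degree of total leverage = total CM / (EBIT − interest) = R$21,969,374.70 / R$6,212,855.70 = 3.5361.

3.54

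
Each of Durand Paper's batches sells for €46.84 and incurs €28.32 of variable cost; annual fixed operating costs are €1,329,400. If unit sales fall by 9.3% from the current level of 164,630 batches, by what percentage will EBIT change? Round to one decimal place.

At 164,630 units, contribution = 164,630 × €18.52 = €3,048,947.60.
EBIT = €3,048,947.60 − €1,329,400 = €1,719,547.60.
So DOL = total CM / EBIT = €3,048,947.60 / €1,719,547.60 = 1.7731.
%ΔEBIT = DOL × %ΔSales = 1.7731 × -9.3% = -16.5%.

-16.5%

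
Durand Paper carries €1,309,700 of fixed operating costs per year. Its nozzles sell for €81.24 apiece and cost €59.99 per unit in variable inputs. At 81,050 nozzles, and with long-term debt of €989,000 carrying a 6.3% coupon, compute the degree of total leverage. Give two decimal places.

4.92

Contribution at this volume is 81,050 × €21.25 = €1,722,312.50.
Operating income = contribution − fixed costs = €1,722,312.50 − €1,309,700 = €412,612.50. Interest = €62,307.00.
DOL = €1,722,312.50 ÷ €412,612.50 = 4.1742; DFL = €412,612.50 ÷ €350,305.50 = 1.1779.
Combined leverage = 4.1742 × 1.1779 = 4.9168.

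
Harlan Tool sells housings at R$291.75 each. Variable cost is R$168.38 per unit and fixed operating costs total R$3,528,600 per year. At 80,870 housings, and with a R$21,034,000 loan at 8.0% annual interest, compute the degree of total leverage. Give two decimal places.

Contribution at this volume is 80,870 × R$123.37 = R$9,976,931.90.
EBIT = R$9,976,931.90 − R$3,528,600 = R$6,448,331.90. Interest = R$1,682,720.00, so EBIT − I = R$4,765,611.90.
DCL = contribution ÷ (EBIT − I) = R$9,976,931.90 ÷ R$4,765,611.90 = 2.0935.

2.09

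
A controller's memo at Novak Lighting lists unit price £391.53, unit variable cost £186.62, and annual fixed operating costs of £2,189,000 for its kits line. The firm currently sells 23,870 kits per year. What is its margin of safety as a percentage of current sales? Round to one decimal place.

55.2%

Unit CM = price − variable cost = £391.53 − £186.62 = £204.91. Break-even units = £2,189,000 ÷ £204.91 = 10,682.74; break-even revenue = 10,682.74 × £391.53 = £4,182,612.71.
Actual sales revenue = 23,870 × £391.53 = £9,345,821.10.
Margin of safety = (£9,345,821.10 − £4,182,612.71) ÷ £9,345,821.10 = 55.2%.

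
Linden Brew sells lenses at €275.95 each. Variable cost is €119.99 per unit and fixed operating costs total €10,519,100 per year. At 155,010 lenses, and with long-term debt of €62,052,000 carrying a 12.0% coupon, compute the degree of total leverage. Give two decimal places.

3.89

At 155,010 units, contribution = 155,010 × €155.96 = €24,175,359.60.
EBIT = €24,175,359.60 − €10,519,100 = €13,656,259.60. Interest = €7,446,240.00.
DOL = €24,175,359.60 ÷ €13,656,259.60 = 1.7703; DFL = €13,656,259.60 ÷ €6,210,019.60 = 2.1991.
DCL = DOL × DFL = 1.7703 × 2.1991 = 3.8931.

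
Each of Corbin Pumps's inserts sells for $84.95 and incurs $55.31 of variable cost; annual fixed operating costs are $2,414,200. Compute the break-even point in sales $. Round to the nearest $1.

$6,919,241

CM per unit = $84.95 − $55.31 = $29.64; CM ratio = $29.64 / $84.95 = 0.3489.
Break-even sales = FC ÷ CM ratio = $2,414,200 × $84.95 / $29.64 = $6,919,241.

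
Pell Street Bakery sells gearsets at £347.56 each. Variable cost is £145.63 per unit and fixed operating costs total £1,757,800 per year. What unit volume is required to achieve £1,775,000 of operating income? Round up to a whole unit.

Each unit contributes £347.56 − £145.63 = £201.93.
Need Q such that Q × £201.93 − £1,757,800 = £1,775,000, i.e. Q = £3,532,800 / £201.93 = 17,495.17 → 17,496.

17,496 gearsets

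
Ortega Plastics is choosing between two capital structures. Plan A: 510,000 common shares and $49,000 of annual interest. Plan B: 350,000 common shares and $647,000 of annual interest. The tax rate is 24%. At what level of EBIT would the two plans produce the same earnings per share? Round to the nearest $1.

$1,955,125

Set EPS_A = EPS_B: (EBIT − $49,000)(1 − 0.24) ÷ 510,000 = (EBIT − $647,000)(1 − 0.24) ÷ 350,000.
Cancelling (1 − t) and cross-multiplying: 350,000·(EBIT − 49,000) = 510,000·(EBIT − 647,000).
EBIT × (510,000 − 350,000) = 647,000 × 510,000 − 49,000 × 350,000 = 312,820,000,000, so EBIT = 312,820,000,000 ÷ 160,000 = 1,955,125.00.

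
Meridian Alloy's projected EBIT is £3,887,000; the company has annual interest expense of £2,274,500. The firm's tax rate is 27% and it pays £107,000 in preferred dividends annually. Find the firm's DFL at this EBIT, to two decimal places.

Interest = £2,274,500.00.
Preferred dividends grossed up pre-tax: £107,000 / (1 − 0.27) = £146,575.34.
DFL = EBIT ÷ [EBIT − I − D_p/(1−t)] = £3,887,000 ÷ [£3,887,000 − £2,274,500.00 − £146,575.34] = £3,887,000 ÷ £1,465,924.66 = 2.6516.

2.65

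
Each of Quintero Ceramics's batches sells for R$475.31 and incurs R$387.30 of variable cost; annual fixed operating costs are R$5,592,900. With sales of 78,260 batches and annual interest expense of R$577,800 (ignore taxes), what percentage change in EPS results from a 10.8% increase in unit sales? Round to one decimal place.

+103.8%

At 78,260 units, contribution = 78,260 × R$88.01 = R$6,887,662.60.
Operating income = contribution − fixed costs = R$6,887,662.60 − R$5,592,900 = R$1,294,762.60.
Interest = R$577,800.00, so EBIT − I = R$716,962.60.
Degree of combined leverage = contribution ÷ (EBIT − I) = R$6,887,662.60 ÷ R$716,962.60 = 9.6067.
EPS therefore changes by 9.6067 × (+10.8%) = +103.8%.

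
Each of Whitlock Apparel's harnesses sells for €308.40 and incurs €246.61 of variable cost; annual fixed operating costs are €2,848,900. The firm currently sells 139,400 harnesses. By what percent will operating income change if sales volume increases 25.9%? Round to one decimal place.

Total contribution margin = 139,400 × €61.79 = €8,613,526.00.
Subtracting fixed costs: EBIT = €8,613,526.00 − €2,848,900 = €5,764,626.00.
DOL = contribution ÷ EBIT = €8,613,526.00 ÷ €5,764,626.00 = 1.4942.
So EBIT moves 1.4942 × (+25.9%) = +38.7%.

+38.7%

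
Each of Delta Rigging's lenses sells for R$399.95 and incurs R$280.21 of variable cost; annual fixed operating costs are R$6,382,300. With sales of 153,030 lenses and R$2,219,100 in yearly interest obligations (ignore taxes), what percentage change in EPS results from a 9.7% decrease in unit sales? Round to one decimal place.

Total contribution margin = 153,030 × R$119.74 = R$18,323,812.20.
Operating income = contribution − fixed costs = R$18,323,812.20 − R$6,382,300 = R$11,941,512.20.
Interest = R$2,219,100.00, so EBIT − I = R$9,722,412.20.
DCL = total CM / (EBIT − I) = R$18,323,812.20 / R$9,722,412.20 = 1.8847.
%ΔEPS = DCL × %ΔSales = 1.8847 × -9.7% = -18.3%.

-18.3%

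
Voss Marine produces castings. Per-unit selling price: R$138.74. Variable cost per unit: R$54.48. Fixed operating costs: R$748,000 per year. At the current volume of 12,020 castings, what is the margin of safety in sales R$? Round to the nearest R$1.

R$436,020

Each unit contributes R$138.74 − R$54.48 = R$84.26. Break-even units = R$748,000 ÷ R$84.26 = 8,877.28; break-even revenue = 8,877.28 × R$138.74 = R$1,231,634.46.
Actual sales revenue = 12,020 × R$138.74 = R$1,667,654.80.
Margin of safety = R$1,667,654.80 − R$1,231,634.46 = R$436,020.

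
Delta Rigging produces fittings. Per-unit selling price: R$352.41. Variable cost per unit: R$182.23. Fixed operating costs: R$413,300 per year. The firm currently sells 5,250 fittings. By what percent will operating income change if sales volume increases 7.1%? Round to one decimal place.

Total contribution margin = 5,250 × R$170.18 = R$893,445.00.
EBIT = R$893,445.00 − R$413,300 = R$480,145.00.
Degree of operating leverage = R$893,445.00 / R$480,145.00 = 1.8608.
Operating income changes by 1.8608 × +7.1% = +13.2%.

+13.2%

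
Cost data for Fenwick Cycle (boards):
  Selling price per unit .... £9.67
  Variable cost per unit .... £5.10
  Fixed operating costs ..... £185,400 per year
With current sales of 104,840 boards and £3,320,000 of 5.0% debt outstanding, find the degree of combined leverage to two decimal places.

3.75

Total contribution margin = 104,840 × £4.57 = £479,118.80.
EBIT = £479,118.80 − £185,400 = £293,718.80. Interest = £166,000.00.
DOL = £479,118.80 ÷ £293,718.80 = 1.6312; DFL = £293,718.80 ÷ £127,718.80 = 2.2997.
Combined leverage = 1.6312 × 2.2997 = 3.7513.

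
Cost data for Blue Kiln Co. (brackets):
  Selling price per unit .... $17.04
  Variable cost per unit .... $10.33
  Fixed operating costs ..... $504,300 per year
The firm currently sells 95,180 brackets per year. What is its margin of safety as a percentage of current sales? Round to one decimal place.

21.0%

Unit CM = price − variable cost = $17.04 − $10.33 = $6.71. Break-even units = $504,300 ÷ $6.71 = 75,156.48; break-even revenue = 75,156.48 × $17.04 = $1,280,666.47.
Current sales = 95,180 × $17.04 = $1,621,867.20.
Margin of safety = ($1,621,867.20 − $1,280,666.47) ÷ $1,621,867.20 = 21.0%.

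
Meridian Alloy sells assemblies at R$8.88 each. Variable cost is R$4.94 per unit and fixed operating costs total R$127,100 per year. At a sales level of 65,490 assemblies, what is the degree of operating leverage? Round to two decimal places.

1.97

Contribution at this volume is 65,490 × R$3.94 = R$258,030.60.
EBIT = R$258,030.60 − R$127,100 = R$130,930.60.
DOL = contribution ÷ EBIT = R$258,030.60 ÷ R$130,930.60 = 1.9707.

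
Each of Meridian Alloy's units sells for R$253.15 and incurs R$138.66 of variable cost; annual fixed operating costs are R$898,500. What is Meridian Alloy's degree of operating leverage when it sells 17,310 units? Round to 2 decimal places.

1.83

Contribution at this volume is 17,310 × R$114.49 = R$1,981,821.90.
EBIT = R$1,981,821.90 − R$898,500 = R$1,083,321.90.
Degree of operating leverage = R$1,981,821.90 / R$1,083,321.90 = 1.8294.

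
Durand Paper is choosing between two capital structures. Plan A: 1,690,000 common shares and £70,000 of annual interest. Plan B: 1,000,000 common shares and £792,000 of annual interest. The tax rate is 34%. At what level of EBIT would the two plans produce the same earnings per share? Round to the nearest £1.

£1,838,377

At indifference, (EBIT − 70,000)(1 − t)/1,690,000 = (EBIT − 792,000)(1 − t)/1,000,000.
The (1 − t) factor cancels: (EBIT − 70,000) × 1,000,000 = (EBIT − 792,000) × 1,690,000.
Solving, EBIT = (792,000·1,690,000 − 70,000·1,000,000) / (1,690,000 − 1,000,000) = 1,268,480,000,000 / 690,000 = 1,838,376.81.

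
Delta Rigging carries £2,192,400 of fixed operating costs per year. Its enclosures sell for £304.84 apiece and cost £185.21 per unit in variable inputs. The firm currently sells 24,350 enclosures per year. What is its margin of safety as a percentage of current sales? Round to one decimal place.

Unit CM = price − variable cost = £304.84 − £185.21 = £119.63. Break-even units = £2,192,400 ÷ £119.63 = 18,326.51; break-even revenue = 18,326.51 × £304.84 = £5,586,652.31.
Current sales = 24,350 × £304.84 = £7,422,854.00.
Margin of safety = (£7,422,854.00 − £5,586,652.31) ÷ £7,422,854.00 = 24.7%.

24.7%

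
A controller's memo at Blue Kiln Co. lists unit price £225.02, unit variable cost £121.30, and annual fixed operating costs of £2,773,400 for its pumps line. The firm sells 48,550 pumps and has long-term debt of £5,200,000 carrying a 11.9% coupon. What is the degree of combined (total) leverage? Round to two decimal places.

Contribution at this volume is 48,550 × £103.72 = £5,035,606.00.
Subtracting fixed costs: EBIT = £5,035,606.00 − £2,773,400 = £2,262,206.00. Interest = £618,800.00.
DOL = £5,035,606.00 ÷ £2,262,206.00 = 2.2260; DFL = £2,262,206.00 ÷ £1,643,406.00 = 1.3765.
Combined leverage = 2.2260 × 1.3765 = 3.0641.

3.06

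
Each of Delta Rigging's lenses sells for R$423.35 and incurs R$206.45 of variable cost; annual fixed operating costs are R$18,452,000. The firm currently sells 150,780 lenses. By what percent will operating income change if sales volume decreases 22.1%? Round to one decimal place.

Total contribution margin = 150,780 × R$216.90 = R$32,704,182.00.
Operating income = contribution − fixed costs = R$32,704,182.00 − R$18,452,000 = R$14,252,182.00.
So DOL = total CM / EBIT = R$32,704,182.00 / R$14,252,182.00 = 2.2947.
Operating income changes by 2.2947 × -22.1% = -50.7%.

-50.7%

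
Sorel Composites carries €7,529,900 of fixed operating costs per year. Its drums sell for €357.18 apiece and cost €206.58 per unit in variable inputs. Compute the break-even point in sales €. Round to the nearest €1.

Contribution margin per unit = €357.18 − €206.58 = €150.60, a CM ratio of €150.60 ÷ €357.18 = 0.4216.
Break-even revenue = fixed costs × price ÷ CM = €7,529,900 × €357.18 ÷ €150.60 = €17,858,763.

€17,858,763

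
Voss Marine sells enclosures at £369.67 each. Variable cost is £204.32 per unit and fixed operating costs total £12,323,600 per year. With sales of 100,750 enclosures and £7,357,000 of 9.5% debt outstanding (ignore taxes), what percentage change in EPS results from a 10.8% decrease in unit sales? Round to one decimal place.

Contribution at this volume is 100,750 × £165.35 = £16,659,012.50.
EBIT = £16,659,012.50 − £12,323,600 = £4,335,412.50.
After interest of £698,915.00, pre-tax earnings = £3,636,497.50.
DCL = total CM / (EBIT − I) = £16,659,012.50 / £3,636,497.50 = 4.5811.
EPS therefore changes by 4.5811 × (-10.8%) = -49.5%.

-49.5%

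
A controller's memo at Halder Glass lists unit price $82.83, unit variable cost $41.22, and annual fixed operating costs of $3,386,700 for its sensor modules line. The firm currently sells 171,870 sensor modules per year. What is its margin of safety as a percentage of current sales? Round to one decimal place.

Contribution margin per unit = $82.83 − $41.22 = $41.61. Break-even units = $3,386,700 ÷ $41.61 = 81,391.49; break-even revenue = 81,391.49 × $82.83 = $6,741,657.32.
Current sales = 171,870 × $82.83 = $14,235,992.10.
Margin of safety = ($14,235,992.10 − $6,741,657.32) ÷ $14,235,992.10 = 52.6%.

52.6%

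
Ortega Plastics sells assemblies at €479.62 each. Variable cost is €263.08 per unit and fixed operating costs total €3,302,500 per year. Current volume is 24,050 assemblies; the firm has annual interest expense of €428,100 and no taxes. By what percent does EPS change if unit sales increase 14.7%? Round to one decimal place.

Total contribution margin = 24,050 × €216.54 = €5,207,787.00.
EBIT = €5,207,787.00 − €3,302,500 = €1,905,287.00.
After interest of €428,100.00, pre-tax earnings = €1,477,187.00.
DCL = total CM / (EBIT − I) = €5,207,787.00 / €1,477,187.00 = 3.5255.
EPS therefore changes by 3.5255 × (+14.7%) = +51.8%.

+51.8%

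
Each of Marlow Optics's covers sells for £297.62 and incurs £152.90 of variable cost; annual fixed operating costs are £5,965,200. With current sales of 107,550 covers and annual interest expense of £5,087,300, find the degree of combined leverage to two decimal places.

3.45

Total contribution margin = 107,550 × £144.72 = £15,564,636.00.
Operating income = contribution − fixed costs = £15,564,636.00 − £5,965,200 = £9,599,436.00. Interest = £5,087,300.00.
DOL = £15,564,636.00 ÷ £9,599,436.00 = 1.6214; DFL = £9,599,436.00 ÷ £4,512,136.00 = 2.1275.
DCL = DOL × DFL = 1.6214 × 2.1275 = 3.4495.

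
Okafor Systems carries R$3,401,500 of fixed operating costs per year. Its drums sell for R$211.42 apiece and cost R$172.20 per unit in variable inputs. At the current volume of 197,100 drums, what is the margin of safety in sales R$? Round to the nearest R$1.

Contribution margin per unit = R$211.42 − R$172.20 = R$39.22. Break-even units = R$3,401,500 ÷ R$39.22 = 86,728.71; break-even revenue = 86,728.71 × R$211.42 = R$18,336,183.83.
Actual sales revenue = 197,100 × R$211.42 = R$41,670,882.00.
Margin of safety = R$41,670,882.00 − R$18,336,183.83 = R$23,334,698.

R$23,334,698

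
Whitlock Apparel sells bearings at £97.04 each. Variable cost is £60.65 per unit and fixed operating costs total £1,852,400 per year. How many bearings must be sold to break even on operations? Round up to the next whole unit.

Unit CM = price − variable cost = £97.04 − £60.65 = £36.39.
Break-even Q = £1,852,400 / £36.39 = 50,904.09 → 50,905 bearings.

50,905 bearings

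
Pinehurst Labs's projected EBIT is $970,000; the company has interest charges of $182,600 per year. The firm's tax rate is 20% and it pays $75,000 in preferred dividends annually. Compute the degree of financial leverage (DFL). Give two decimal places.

Interest = $182,600.00.
Preferred dividends grossed up pre-tax: $75,000 / (1 − 0.20) = $93,750.00.
DFL = EBIT ÷ [EBIT − I − D_p/(1−t)] = $970,000 ÷ [$970,000 − $182,600.00 − $93,750.00] = $970,000 ÷ $693,650.00 = 1.3984.

1.40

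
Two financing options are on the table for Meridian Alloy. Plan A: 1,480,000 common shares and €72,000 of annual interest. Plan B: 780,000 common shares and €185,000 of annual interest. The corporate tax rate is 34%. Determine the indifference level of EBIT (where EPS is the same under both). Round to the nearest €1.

€310,914

At indifference, (EBIT − 72,000)(1 − t)/1,480,000 = (EBIT − 185,000)(1 − t)/780,000.
Cancelling (1 − t) and cross-multiplying: 780,000·(EBIT − 72,000) = 1,480,000·(EBIT − 185,000).
EBIT × (1,480,000 − 780,000) = 185,000 × 1,480,000 − 72,000 × 780,000 = 217,640,000,000, so EBIT = 217,640,000,000 ÷ 700,000 = 310,914.29.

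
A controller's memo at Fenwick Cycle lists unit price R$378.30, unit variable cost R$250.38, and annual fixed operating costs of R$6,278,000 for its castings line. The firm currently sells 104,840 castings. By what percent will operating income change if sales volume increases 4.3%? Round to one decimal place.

+8.1%

Contribution at this volume is 104,840 × R$127.92 = R$13,411,132.80.
EBIT = R$13,411,132.80 − R$6,278,000 = R$7,133,132.80.
DOL = contribution ÷ EBIT = R$13,411,132.80 ÷ R$7,133,132.80 = 1.8801.
%ΔEBIT = DOL × %ΔSales = 1.8801 × +4.3% = +8.1%.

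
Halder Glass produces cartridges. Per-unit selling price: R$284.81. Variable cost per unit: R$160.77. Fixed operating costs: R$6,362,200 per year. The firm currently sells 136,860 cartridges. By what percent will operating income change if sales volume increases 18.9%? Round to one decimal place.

+30.2%

Total contribution margin = 136,860 × R$124.04 = R$16,976,114.40.
Subtracting fixed costs: EBIT = R$16,976,114.40 − R$6,362,200 = R$10,613,914.40.
DOL = contribution ÷ EBIT = R$16,976,114.40 ÷ R$10,613,914.40 = 1.5994.
Operating income changes by 1.5994 × +18.9% = +30.2%.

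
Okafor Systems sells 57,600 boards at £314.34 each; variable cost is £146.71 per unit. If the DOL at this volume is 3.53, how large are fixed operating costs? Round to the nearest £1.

£6,920,222

Total contribution margin = 57,600 × £167.63 = £9,655,488.00.
Since DOL = CM ÷ EBIT, EBIT = £9,655,488.00 ÷ 3.53 = £2,735,265.72.
Fixed costs = CM − EBIT = £9,655,488.00 − £2,735,265.72 = £6,920,222.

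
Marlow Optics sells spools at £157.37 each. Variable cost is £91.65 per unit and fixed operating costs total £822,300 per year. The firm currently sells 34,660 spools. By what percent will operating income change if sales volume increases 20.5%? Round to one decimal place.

At 34,660 units, contribution = 34,660 × £65.72 = £2,277,855.20.
Operating income = contribution − fixed costs = £2,277,855.20 − £822,300 = £1,455,555.20.
So DOL = total CM / EBIT = £2,277,855.20 / £1,455,555.20 = 1.5649.
Operating income changes by 1.5649 × +20.5% = +32.1%.

+32.1%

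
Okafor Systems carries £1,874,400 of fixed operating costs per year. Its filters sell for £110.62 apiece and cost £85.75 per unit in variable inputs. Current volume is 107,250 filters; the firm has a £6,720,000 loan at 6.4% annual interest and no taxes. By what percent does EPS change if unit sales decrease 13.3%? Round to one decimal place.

-97.8%

Total contribution margin = 107,250 × £24.87 = £2,667,307.50.
Subtracting fixed costs: EBIT = £2,667,307.50 − £1,874,400 = £792,907.50.
After interest of £430,080.00, pre-tax earnings = £362,827.50.
DCL = total CM / (EBIT − I) = £2,667,307.50 / £362,827.50 = 7.3514.
EPS therefore changes by 7.3514 × (-13.3%) = -97.8%.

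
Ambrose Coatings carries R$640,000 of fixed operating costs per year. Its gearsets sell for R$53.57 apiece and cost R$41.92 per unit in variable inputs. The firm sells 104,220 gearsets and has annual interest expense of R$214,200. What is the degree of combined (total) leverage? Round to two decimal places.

3.37

Total contribution margin = 104,220 × R$11.65 = R$1,214,163.00.
Subtracting fixed costs: EBIT = R$1,214,163.00 − R$640,000 = R$574,163.00. Interest = R$214,200.00, so EBIT − I = R$359,963.00.
Degree of total leverage = total CM / (EBIT − interest) = R$1,214,163.00 / R$359,963.00 = 3.3730.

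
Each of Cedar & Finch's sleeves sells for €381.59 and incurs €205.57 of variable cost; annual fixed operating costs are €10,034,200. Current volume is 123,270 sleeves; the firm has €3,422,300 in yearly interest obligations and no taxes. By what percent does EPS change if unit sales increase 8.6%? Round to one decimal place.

Contribution at this volume is 123,270 × €176.02 = €21,697,985.40.
Operating income = contribution − fixed costs = €21,697,985.40 − €10,034,200 = €11,663,785.40.
After interest of €3,422,300.00, pre-tax earnings = €8,241,485.40.
DCL = total CM / (EBIT − I) = €21,697,985.40 / €8,241,485.40 = 2.6328.
EPS therefore changes by 2.6328 × (+8.6%) = +22.6%.

+22.6%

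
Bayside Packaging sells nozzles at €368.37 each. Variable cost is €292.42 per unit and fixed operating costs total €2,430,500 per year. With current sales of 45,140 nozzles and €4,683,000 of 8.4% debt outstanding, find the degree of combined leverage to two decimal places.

5.67

Contribution at this volume is 45,140 × €75.95 = €3,428,383.00.
EBIT = €3,428,383.00 − €2,430,500 = €997,883.00. Interest = €393,372.00, so EBIT − I = €604,511.00.
DCL = contribution ÷ (EBIT − I) = €3,428,383.00 ÷ €604,511.00 = 5.6713.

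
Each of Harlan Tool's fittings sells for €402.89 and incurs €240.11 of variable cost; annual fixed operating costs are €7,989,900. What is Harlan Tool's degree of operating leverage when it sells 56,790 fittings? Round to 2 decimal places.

Contribution at this volume is 56,790 × €162.78 = €9,244,276.20.
Operating income = contribution − fixed costs = €9,244,276.20 − €7,989,900 = €1,254,376.20.
So DOL = total CM / EBIT = €9,244,276.20 / €1,254,376.20 = 7.3696.

7.37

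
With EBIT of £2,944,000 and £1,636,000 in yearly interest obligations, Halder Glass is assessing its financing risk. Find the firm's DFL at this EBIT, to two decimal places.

2.25

Annual interest charges come to £1,636,000.00.
Degree of financial leverage = EBIT / (EBIT − interest) = £2,944,000 / £1,308,000.00 = 2.2508.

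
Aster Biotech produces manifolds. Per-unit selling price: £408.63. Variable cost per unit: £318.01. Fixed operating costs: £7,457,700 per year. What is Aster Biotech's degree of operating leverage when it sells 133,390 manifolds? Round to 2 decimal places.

Contribution at this volume is 133,390 × £90.62 = £12,087,801.80.
Operating income = contribution − fixed costs = £12,087,801.80 − £7,457,700 = £4,630,101.80.
So DOL = total CM / EBIT = £12,087,801.80 / £4,630,101.80 = 2.6107.

2.61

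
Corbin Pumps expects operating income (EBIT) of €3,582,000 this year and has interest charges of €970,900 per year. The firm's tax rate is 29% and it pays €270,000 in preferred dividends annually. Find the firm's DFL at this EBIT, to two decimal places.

Interest = €970,900.00.
Preferred dividends grossed up pre-tax: €270,000 / (1 − 0.29) = €380,281.69.
DFL = EBIT ÷ [EBIT − I − D_p/(1−t)] = €3,582,000 ÷ [€3,582,000 − €970,900.00 − €380,281.69] = €3,582,000 ÷ €2,230,818.31 = 1.6057.

1.61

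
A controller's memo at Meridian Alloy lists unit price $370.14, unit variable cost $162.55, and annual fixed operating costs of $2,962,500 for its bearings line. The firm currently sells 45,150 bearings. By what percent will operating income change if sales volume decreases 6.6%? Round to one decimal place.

At 45,150 units, contribution = 45,150 × $207.59 = $9,372,688.50.
Operating income = contribution − fixed costs = $9,372,688.50 − $2,962,500 = $6,410,188.50.
Degree of operating leverage = $9,372,688.50 / $6,410,188.50 = 1.4622.
Operating income changes by 1.4622 × -6.6% = -9.7%.

-9.7%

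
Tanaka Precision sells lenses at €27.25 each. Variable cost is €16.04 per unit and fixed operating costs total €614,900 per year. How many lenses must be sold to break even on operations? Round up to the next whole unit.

54,853 lenses

Each unit contributes €27.25 − €16.04 = €11.21.
Units to break even: €614,900 ÷ €11.21 = 54,852.81, rounded up to 54,853.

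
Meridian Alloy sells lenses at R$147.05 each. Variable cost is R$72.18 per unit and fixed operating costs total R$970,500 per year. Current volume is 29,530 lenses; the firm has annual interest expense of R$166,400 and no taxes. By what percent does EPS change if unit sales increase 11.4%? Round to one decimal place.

Contribution at this volume is 29,530 × R$74.87 = R$2,210,911.10.
Subtracting fixed costs: EBIT = R$2,210,911.10 − R$970,500 = R$1,240,411.10.
After interest of R$166,400.00, pre-tax earnings = R$1,074,011.10.
Degree of combined leverage = contribution ÷ (EBIT − I) = R$2,210,911.10 ÷ R$1,074,011.10 = 2.0586.
%ΔEPS = DCL × %ΔSales = 2.0586 × +11.4% = +23.5%.

+23.5%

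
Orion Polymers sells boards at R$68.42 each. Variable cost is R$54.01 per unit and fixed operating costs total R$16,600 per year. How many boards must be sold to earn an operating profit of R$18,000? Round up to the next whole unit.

Each unit contributes R$68.42 − R$54.01 = R$14.41.
Required volume = (fixed costs + target profit) ÷ CM = (R$16,600 + R$18,000) ÷ R$14.41 = 2,401.11, so 2,402 boards.

2,402 boards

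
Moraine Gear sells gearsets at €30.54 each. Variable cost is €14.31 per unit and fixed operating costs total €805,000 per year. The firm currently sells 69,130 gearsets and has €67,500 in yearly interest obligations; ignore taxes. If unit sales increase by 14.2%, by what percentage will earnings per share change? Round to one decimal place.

At 69,130 units, contribution = 69,130 × €16.23 = €1,121,979.90.
Subtracting fixed costs: EBIT = €1,121,979.90 − €805,000 = €316,979.90.
Interest = €67,500.00, so EBIT − I = €249,479.90.
DCL = total CM / (EBIT − I) = €1,121,979.90 / €249,479.90 = 4.4973.
%ΔEPS = DCL × %ΔSales = 4.4973 × +14.2% = +63.9%.

+63.9%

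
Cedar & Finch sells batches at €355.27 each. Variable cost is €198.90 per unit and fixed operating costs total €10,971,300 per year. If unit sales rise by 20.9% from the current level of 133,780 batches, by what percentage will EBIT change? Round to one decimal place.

+44.0%

At 133,780 units, contribution = 133,780 × €156.37 = €20,919,178.60.
EBIT = €20,919,178.60 − €10,971,300 = €9,947,878.60.
DOL = contribution ÷ EBIT = €20,919,178.60 ÷ €9,947,878.60 = 2.1029.
So EBIT moves 2.1029 × (+20.9%) = +44.0%.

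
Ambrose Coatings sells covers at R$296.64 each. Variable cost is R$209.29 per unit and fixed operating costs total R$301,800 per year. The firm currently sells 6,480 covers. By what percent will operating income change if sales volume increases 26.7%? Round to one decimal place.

+57.2%

At 6,480 units, contribution = 6,480 × R$87.35 = R$566,028.00.
EBIT = R$566,028.00 − R$301,800 = R$264,228.00.
So DOL = total CM / EBIT = R$566,028.00 / R$264,228.00 = 2.1422.
Operating income changes by 2.1422 × +26.7% = +57.2%.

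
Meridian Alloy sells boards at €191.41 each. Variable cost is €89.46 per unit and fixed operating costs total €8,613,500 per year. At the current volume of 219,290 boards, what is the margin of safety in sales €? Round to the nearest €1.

€25,802,548

Contribution margin per unit = €191.41 − €89.46 = €101.95. Break-even units = €8,613,500 ÷ €101.95 = 84,487.49; break-even revenue = 84,487.49 × €191.41 = €16,171,751.20.
Current sales = 219,290 × €191.41 = €41,974,298.90.
Margin of safety = €41,974,298.90 − €16,171,751.20 = €25,802,548.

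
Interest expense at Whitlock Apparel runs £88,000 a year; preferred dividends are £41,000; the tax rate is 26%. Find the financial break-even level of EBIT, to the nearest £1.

Preferred dividends are paid after tax, so their pre-tax equivalent is £41,000 ÷ (1 − 0.26) = £55,405.41.
Financial break-even EBIT = interest + D_p ÷ (1 − t) = £88,000 + £55,405.41 = £143,405.41.

£143,405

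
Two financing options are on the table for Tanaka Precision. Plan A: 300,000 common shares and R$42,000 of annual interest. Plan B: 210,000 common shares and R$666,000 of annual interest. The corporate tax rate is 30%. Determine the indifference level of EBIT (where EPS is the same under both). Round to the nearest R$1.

R$2,122,000

Set EPS_A = EPS_B: (EBIT − R$42,000)(1 − 0.30) ÷ 300,000 = (EBIT − R$666,000)(1 − 0.30) ÷ 210,000.
The (1 − t) factor cancels: (EBIT − 42,000) × 210,000 = (EBIT − 666,000) × 300,000.
Solving, EBIT = (666,000·300,000 − 42,000·210,000) / (300,000 − 210,000) = 190,980,000,000 / 90,000 = 2,122,000.00.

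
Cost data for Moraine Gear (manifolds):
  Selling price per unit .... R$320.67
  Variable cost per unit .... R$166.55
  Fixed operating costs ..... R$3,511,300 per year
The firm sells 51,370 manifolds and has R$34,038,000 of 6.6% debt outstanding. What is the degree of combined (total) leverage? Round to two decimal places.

Contribution at this volume is 51,370 × R$154.12 = R$7,917,144.40.
Subtracting fixed costs: EBIT = R$7,917,144.40 − R$3,511,300 = R$4,405,844.40. Interest = R$2,246,508.00.
DOL = R$7,917,144.40 ÷ R$4,405,844.40 = 1.7970; DFL = R$4,405,844.40 ÷ R$2,159,336.40 = 2.0404.
DCL = DOL × DFL = 1.7970 × 2.0404 = 3.6666.

3.67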